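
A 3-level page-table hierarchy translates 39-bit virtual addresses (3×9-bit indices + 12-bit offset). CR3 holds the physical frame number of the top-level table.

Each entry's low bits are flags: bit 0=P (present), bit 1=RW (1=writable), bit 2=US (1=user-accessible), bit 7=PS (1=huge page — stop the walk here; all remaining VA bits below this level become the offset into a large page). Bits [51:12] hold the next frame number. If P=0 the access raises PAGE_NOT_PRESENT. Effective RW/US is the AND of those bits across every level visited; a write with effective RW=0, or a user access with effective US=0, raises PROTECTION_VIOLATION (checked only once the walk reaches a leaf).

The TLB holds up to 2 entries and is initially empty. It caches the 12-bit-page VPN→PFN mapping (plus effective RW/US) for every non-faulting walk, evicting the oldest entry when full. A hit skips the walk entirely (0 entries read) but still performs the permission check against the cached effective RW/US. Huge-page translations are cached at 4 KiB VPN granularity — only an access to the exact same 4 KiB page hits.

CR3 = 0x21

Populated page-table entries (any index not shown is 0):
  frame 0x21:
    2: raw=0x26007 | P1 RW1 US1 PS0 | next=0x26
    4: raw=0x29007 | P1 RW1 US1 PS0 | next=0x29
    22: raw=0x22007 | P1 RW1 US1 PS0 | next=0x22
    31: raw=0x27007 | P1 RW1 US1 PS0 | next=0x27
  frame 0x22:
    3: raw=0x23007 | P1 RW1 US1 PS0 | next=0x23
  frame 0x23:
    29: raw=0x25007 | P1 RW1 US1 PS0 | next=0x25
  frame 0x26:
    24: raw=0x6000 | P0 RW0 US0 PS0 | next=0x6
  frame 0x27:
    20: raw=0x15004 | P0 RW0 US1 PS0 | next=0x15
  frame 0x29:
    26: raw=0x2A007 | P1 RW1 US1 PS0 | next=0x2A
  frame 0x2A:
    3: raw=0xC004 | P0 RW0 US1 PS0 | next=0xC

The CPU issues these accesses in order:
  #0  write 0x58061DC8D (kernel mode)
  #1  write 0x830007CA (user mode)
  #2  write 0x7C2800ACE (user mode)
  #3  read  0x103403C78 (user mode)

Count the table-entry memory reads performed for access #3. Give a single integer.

Per-access translation:
#0 VA=0x58061DC8D (w,kernel):
  [0] read 0x21 idx=22: raw=0x22007 flags P=1 W=1 U=1 S=0
  [1] read 0x22 idx=3: raw=0x23007 flags P=1 W=1 U=1 S=0
  [2] read 0x23 idx=29: raw=0x25007 flags P=1 W=1 U=1 S=0
  ⇒ phys 0x25C8D  [3 reads]
#1 VA=0x830007CA (w,user):
  [0] read 0x21 idx=2: raw=0x26007 flags P=1 W=1 U=1 S=0
  [1] read 0x26 idx=24: raw=0x6000 flags P=0 W=0 U=0 S=0
  → PAGE_NOT_PRESENT  (2 entries read)
#2 VA=0x7C2800ACE (w,user):
  [0] read 0x21 idx=31: raw=0x27007 flags P=1 W=1 U=1 S=0
  [1] read 0x27 idx=20: raw=0x15004 flags P=0 W=0 U=1 S=0
  → PAGE_NOT_PRESENT  (2 entries read)
#3 VA=0x103403C78 (r,user):
  [0] read 0x21 idx=4: raw=0x29007 flags P=1 W=1 U=1 S=0
  [1] read 0x29 idx=26: raw=0x2A007 flags P=1 W=1 U=1 S=0
  [2] read 0x2A idx=3: raw=0xC004 flags P=0 W=0 U=1 S=0
  → PAGE_NOT_PRESENT  (3 entries read)

Entries read for #3: 3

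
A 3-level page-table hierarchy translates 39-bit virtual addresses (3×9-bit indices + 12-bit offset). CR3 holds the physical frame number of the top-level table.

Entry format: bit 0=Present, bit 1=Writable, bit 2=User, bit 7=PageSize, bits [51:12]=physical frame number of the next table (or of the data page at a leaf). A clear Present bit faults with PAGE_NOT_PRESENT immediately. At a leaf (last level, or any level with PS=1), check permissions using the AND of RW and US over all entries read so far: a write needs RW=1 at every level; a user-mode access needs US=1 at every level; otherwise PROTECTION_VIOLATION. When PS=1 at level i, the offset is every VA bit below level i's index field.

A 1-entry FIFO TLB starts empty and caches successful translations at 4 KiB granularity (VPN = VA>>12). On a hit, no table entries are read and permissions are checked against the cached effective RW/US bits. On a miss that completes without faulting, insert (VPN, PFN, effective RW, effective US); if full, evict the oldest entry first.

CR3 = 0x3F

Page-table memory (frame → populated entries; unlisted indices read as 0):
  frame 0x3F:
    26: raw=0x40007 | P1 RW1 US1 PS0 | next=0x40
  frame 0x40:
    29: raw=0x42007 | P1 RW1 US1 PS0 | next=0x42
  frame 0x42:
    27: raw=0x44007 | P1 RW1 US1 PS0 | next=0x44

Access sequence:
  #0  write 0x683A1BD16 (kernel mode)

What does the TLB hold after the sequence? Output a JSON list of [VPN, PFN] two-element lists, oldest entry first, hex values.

Trace:
#0 VA=0x683A1BD16 (w,kernel):
  [0] read 0x3F idx=26: raw=0x40007 flags P=1 W=1 U=1 S=0
  [1] read 0x40 idx=29: raw=0x42007 flags P=1 W=1 U=1 S=0
  [2] read 0x42 idx=27: raw=0x44007 flags P=1 W=1 U=1 S=0
  ⇒ phys 0x44D16  [3 reads]

TLB: [["0x683A1B", "0x44"]]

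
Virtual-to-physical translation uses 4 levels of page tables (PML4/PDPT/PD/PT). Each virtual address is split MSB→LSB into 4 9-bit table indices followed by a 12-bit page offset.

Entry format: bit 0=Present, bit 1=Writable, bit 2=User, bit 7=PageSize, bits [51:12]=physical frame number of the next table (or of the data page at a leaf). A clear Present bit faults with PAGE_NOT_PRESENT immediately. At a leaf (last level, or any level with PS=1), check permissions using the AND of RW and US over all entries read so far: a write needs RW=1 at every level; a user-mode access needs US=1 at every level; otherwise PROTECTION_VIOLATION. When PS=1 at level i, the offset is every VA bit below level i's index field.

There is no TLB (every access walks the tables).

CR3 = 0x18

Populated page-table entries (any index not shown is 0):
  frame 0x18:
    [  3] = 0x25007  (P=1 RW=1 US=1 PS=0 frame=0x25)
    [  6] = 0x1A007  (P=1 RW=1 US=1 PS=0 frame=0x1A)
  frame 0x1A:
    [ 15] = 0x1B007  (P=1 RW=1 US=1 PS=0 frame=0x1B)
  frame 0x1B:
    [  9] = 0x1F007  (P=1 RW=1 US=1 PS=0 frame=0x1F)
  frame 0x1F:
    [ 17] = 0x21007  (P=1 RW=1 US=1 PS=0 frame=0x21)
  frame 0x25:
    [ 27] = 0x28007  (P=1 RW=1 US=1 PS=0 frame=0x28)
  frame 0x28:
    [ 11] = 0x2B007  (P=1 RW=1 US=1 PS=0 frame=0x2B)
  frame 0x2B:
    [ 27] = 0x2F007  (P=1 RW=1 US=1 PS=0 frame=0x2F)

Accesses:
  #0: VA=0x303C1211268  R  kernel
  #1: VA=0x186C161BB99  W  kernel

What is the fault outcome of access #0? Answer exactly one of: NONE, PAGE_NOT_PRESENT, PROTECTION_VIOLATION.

Per-access translation:
#0 VA=0x303C1211268 (r,kernel):
  L0 @0x18[6] → 0x1A007  P=1,RW=1,US=1,PS=0
  L1 @0x1A[15] → 0x1B007  P=1,RW=1,US=1,PS=0
  L2 @0x1B[9] → 0x1F007  P=1,RW=1,US=1,PS=0
  L3 @0x1F[17] → 0x21007  P=1,RW=1,US=1,PS=0
  → PA=0x21268  (4 entries read)
#1 VA=0x186C161BB99 (w,kernel):
  L0 @0x18[3] → 0x25007  P=1,RW=1,US=1,PS=0
  L1 @0x25[27] → 0x28007  P=1,RW=1,US=1,PS=0
  L2 @0x28[11] → 0x2B007  P=1,RW=1,US=1,PS=0
  L3 @0x2B[27] → 0x2F007  P=1,RW=1,US=1,PS=0
  → PA=0x2FB99  (4 entries read)

Access #0 fault: NONE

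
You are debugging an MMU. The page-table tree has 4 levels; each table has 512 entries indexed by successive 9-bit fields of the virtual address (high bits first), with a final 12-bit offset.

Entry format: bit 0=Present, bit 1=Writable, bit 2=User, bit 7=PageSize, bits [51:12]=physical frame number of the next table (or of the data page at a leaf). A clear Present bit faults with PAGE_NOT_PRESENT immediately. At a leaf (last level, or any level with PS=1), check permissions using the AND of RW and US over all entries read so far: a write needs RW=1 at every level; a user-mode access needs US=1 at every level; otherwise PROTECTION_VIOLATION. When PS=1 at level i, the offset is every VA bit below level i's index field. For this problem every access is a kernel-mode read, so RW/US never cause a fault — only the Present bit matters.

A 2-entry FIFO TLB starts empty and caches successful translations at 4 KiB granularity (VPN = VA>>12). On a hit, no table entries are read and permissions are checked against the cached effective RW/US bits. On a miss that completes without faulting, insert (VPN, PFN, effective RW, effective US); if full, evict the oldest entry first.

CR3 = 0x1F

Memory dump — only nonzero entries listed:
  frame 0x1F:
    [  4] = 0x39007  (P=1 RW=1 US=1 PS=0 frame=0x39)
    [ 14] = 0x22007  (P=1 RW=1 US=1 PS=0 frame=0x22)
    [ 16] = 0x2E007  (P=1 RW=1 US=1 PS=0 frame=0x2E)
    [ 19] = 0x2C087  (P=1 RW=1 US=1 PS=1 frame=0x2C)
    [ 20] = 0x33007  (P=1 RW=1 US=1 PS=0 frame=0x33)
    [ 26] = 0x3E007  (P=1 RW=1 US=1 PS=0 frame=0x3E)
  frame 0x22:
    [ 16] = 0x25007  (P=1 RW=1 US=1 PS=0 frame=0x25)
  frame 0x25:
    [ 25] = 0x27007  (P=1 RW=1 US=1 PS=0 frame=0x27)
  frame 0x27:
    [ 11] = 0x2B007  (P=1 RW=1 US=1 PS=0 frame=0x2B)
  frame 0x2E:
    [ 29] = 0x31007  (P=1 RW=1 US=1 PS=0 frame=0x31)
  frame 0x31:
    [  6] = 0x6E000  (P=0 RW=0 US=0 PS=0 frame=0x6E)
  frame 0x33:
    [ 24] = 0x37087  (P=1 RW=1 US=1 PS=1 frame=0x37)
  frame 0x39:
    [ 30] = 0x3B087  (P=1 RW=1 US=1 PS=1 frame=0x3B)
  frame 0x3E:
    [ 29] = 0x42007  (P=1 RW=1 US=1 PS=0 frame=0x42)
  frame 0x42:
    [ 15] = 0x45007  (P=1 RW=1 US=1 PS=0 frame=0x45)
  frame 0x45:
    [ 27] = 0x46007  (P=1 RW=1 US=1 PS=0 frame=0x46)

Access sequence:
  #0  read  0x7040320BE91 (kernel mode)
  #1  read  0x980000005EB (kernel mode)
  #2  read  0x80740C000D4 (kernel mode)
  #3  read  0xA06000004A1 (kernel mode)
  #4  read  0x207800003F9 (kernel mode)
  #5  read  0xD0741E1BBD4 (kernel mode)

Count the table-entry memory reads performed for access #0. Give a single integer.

Trace:
#0 VA=0x7040320BE91 (r,kernel):
  [0] read 0x1F idx=14: raw=0x22007 flags P=1 W=1 U=1 S=0
  [1] read 0x22 idx=16: raw=0x25007 flags P=1 W=1 U=1 S=0
  [2] read 0x25 idx=25: raw=0x27007 flags P=1 W=1 U=1 S=0
  [3] read 0x27 idx=11: raw=0x2B007 flags P=1 W=1 U=1 S=0
  ✓ 0x2BE91  — 4 lookups
#1 VA=0x980000005EB (r,kernel):
  [0] read 0x1F idx=19: raw=0x2C087 flags P=1 W=1 U=1 S=1
  ✓ 0x2C5EB (huge @L0)  — 1 lookups
#2 VA=0x80740C000D4 (r,kernel):
  [0] read 0x1F idx=16: raw=0x2E007 flags P=1 W=1 U=1 S=0
  [1] read 0x2E idx=29: raw=0x31007 flags P=1 W=1 U=1 S=0
  [2] read 0x31 idx=6: raw=0x6E000 flags P=0 W=0 U=0 S=0
  ✗ PAGE_NOT_PRESENT  [3 reads]
#3 VA=0xA06000004A1 (r,kernel):
  [0] read 0x1F idx=20: raw=0x33007 flags P=1 W=1 U=1 S=0
  [1] read 0x33 idx=24: raw=0x37087 flags P=1 W=1 U=1 S=1
  ✓ 0x374A1 (huge @L1)  — 2 lookups
#4 VA=0x207800003F9 (r,kernel):
  [0] read 0x1F idx=4: raw=0x39007 flags P=1 W=1 U=1 S=0
  [1] read 0x39 idx=30: raw=0x3B087 flags P=1 W=1 U=1 S=1
  ✓ 0x3B3F9 (huge @L1)  — 2 lookups
#5 VA=0xD0741E1BBD4 (r,kernel):
  [0] read 0x1F idx=26: raw=0x3E007 flags P=1 W=1 U=1 S=0
  [1] read 0x3E idx=29: raw=0x42007 flags P=1 W=1 U=1 S=0
  [2] read 0x42 idx=15: raw=0x45007 flags P=1 W=1 U=1 S=0
  [3] read 0x45 idx=27: raw=0x46007 flags P=1 W=1 U=1 S=0
  ✓ 0x46BD4  — 4 lookups

Entries read for #0: 4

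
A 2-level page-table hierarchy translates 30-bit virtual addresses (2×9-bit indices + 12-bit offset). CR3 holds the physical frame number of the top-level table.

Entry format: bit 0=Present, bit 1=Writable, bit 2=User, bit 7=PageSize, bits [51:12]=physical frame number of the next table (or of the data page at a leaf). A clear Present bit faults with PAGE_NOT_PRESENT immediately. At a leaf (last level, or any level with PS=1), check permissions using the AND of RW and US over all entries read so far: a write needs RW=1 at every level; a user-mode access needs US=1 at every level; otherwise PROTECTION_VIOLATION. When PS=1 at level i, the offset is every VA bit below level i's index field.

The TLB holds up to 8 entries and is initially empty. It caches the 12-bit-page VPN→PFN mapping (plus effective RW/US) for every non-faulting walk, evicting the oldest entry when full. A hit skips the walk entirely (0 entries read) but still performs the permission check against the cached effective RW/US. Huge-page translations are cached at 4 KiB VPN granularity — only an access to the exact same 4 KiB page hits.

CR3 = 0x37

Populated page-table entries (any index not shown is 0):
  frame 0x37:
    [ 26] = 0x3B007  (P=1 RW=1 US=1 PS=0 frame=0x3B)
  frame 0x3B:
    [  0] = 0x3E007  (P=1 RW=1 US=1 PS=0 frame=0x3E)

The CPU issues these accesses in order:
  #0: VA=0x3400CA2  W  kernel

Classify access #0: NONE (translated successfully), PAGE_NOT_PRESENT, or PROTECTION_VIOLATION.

Per-access translation:
#0 VA=0x3400CA2 (w,kernel):
  lvl0: tbl 0x37, slot 26 ⇒ 0x3B007 (P1/RW1/US1/PS0)
  lvl1: tbl 0x3B, slot 0 ⇒ 0x3E007 (P1/RW1/US1/PS0)
  ✓ 0x3ECA2  — 2 lookups

Access #0 fault: NONE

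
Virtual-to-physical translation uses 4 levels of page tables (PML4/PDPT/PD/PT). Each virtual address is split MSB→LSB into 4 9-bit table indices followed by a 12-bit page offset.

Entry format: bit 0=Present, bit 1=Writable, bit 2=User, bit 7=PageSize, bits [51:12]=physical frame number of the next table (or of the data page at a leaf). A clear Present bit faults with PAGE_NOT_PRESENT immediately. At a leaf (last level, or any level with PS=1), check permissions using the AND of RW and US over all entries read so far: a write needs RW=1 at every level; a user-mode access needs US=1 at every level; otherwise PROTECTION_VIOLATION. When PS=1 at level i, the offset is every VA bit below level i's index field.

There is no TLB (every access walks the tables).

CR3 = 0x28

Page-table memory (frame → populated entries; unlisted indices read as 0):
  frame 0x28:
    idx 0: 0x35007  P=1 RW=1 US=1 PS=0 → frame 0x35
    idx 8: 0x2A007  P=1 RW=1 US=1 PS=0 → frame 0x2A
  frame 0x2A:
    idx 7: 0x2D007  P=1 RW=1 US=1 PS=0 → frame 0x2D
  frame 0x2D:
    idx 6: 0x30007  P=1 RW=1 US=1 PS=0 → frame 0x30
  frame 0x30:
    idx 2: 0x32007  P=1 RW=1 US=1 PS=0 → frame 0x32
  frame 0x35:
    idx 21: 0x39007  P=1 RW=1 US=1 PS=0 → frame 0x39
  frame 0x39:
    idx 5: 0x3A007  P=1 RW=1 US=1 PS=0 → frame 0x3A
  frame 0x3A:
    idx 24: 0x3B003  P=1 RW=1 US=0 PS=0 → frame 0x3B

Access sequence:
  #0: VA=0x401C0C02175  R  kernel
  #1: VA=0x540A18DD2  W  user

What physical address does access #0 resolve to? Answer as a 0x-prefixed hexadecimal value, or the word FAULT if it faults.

Per-access translation:
#0 VA=0x401C0C02175 (r,kernel):
  [0] read 0x28 idx=8: raw=0x2A007 flags P=1 W=1 U=1 S=0
  [1] read 0x2A idx=7: raw=0x2D007 flags P=1 W=1 U=1 S=0
  [2] read 0x2D idx=6: raw=0x30007 flags P=1 W=1 U=1 S=0
  [3] read 0x30 idx=2: raw=0x32007 flags P=1 W=1 U=1 S=0
  → PA=0x32175  (4 entries read)
#1 VA=0x540A18DD2 (w,user):
  [0] read 0x28 idx=0: raw=0x35007 flags P=1 W=1 U=1 S=0
  [1] read 0x35 idx=21: raw=0x39007 flags P=1 W=1 U=1 S=0
  [2] read 0x39 idx=5: raw=0x3A007 flags P=1 W=1 U=1 S=0
  [3] read 0x3A idx=24: raw=0x3B003 flags P=1 W=1 U=0 S=0
  ✗ PROTECTION_VIOLATION  [4 reads]

Access #0 PA: 0x32175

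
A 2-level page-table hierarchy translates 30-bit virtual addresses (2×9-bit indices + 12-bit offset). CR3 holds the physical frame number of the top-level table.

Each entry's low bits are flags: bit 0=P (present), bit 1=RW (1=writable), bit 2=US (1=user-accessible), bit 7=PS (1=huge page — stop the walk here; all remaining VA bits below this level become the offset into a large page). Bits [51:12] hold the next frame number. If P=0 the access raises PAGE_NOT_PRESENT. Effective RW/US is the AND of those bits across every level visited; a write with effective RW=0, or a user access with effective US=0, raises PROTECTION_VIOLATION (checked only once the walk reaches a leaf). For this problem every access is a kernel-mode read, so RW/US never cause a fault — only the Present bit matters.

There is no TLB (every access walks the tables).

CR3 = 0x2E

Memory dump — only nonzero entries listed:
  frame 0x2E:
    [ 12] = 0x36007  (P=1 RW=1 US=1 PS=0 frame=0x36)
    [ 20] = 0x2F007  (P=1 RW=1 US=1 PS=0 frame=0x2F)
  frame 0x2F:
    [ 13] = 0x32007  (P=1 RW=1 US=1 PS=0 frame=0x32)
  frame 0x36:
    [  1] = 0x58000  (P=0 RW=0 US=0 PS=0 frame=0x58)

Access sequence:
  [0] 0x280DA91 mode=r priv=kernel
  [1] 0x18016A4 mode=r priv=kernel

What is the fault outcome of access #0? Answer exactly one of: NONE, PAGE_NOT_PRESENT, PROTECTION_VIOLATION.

Trace:
#0 VA=0x280DA91 (r,kernel):
  L0 @0x2E[20] → 0x2F007  P=1,RW=1,US=1,PS=0
  L1 @0x2F[13] → 0x32007  P=1,RW=1,US=1,PS=0
  ✓ 0x32A91  — 2 lookups
#1 VA=0x18016A4 (r,kernel):
  L0 @0x2E[12] → 0x36007  P=1,RW=1,US=1,PS=0
  L1 @0x36[1] → 0x58000  P=0,RW=0,US=0,PS=0
  ✗ PAGE_NOT_PRESENT  [2 reads]

Access #0 fault: NONE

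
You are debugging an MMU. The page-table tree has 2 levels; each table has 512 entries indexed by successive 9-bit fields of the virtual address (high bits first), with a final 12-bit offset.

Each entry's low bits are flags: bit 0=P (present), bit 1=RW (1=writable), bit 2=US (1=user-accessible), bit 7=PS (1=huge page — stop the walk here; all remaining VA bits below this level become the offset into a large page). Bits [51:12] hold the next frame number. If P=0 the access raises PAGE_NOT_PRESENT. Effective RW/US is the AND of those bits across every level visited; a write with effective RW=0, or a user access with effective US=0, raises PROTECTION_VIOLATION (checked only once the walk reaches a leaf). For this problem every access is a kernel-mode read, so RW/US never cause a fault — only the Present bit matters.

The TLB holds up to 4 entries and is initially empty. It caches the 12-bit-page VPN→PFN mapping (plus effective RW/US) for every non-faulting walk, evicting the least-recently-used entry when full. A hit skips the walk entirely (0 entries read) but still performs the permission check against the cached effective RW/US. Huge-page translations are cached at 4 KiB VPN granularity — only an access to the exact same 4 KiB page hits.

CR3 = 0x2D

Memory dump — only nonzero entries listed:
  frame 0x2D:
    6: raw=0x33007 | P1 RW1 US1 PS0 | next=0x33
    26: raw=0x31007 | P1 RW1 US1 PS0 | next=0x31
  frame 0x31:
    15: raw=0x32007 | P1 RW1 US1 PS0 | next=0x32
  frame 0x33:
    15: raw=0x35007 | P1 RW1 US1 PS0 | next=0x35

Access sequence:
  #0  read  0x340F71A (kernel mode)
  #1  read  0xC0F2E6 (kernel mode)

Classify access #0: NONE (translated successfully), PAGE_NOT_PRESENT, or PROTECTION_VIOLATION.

Walk each access:
#0 VA=0x340F71A (r,kernel):
  L0: frame=0x2D idx=26 entry=0x31007 [P=1 RW=1 US=1 PS=0]
  L1: frame=0x31 idx=15 entry=0x32007 [P=1 RW=1 US=1 PS=0]
  ⇒ phys 0x3271A  [2 reads]
#1 VA=0xC0F2E6 (r,kernel):
  L0: frame=0x2D idx=6 entry=0x33007 [P=1 RW=1 US=1 PS=0]
  L1: frame=0x33 idx=15 entry=0x35007 [P=1 RW=1 US=1 PS=0]
  ⇒ phys 0x352E6  [2 reads]

Access #0 fault: NONE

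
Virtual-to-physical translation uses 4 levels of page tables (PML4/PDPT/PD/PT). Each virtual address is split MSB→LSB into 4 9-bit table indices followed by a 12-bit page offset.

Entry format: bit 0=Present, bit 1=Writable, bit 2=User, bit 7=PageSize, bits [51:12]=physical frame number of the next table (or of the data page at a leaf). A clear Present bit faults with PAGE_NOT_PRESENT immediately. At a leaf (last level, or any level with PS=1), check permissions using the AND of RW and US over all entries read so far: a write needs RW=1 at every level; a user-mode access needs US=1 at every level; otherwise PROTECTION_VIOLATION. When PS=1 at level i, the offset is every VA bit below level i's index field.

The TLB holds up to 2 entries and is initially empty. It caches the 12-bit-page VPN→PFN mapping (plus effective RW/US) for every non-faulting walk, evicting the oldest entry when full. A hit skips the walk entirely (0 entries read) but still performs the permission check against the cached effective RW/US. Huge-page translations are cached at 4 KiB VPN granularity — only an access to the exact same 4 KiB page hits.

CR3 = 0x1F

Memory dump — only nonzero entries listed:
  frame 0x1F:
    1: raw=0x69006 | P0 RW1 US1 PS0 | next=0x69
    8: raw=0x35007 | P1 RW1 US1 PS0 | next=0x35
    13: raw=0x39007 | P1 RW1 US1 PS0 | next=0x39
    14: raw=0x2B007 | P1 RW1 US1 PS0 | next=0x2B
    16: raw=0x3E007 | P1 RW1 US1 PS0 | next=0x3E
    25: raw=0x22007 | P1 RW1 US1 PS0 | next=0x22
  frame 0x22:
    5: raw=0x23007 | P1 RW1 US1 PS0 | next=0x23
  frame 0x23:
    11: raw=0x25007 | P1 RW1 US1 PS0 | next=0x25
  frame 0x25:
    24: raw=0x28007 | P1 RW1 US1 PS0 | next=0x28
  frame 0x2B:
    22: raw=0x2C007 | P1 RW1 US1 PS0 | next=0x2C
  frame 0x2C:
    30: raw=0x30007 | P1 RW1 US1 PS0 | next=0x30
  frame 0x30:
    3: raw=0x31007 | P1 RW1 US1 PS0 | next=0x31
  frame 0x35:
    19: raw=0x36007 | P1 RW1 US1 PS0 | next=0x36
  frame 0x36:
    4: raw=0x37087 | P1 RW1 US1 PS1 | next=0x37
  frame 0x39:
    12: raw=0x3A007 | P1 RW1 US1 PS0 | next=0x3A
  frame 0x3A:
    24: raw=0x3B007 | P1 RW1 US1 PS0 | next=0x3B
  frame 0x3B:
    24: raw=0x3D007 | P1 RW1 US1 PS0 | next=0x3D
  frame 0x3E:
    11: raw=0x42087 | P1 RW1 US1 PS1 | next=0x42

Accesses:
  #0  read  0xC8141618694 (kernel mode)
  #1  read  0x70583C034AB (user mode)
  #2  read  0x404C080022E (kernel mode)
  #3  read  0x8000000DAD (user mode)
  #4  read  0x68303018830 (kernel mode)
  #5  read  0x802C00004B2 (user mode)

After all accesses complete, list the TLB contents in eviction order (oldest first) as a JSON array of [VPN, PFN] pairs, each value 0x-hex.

Per-access translation:
#0 VA=0xC8141618694 (r,kernel):
  L0: frame=0x1F idx=25 entry=0x22007 [P=1 RW=1 US=1 PS=0]
  L1: frame=0x22 idx=5 entry=0x23007 [P=1 RW=1 US=1 PS=0]
  L2: frame=0x23 idx=11 entry=0x25007 [P=1 RW=1 US=1 PS=0]
  L3: frame=0x25 idx=24 entry=0x28007 [P=1 RW=1 US=1 PS=0]
  ⇒ phys 0x28694  [4 reads]
#1 VA=0x70583C034AB (r,user):
  L0: frame=0x1F idx=14 entry=0x2B007 [P=1 RW=1 US=1 PS=0]
  L1: frame=0x2B idx=22 entry=0x2C007 [P=1 RW=1 US=1 PS=0]
  L2: frame=0x2C idx=30 entry=0x30007 [P=1 RW=1 US=1 PS=0]
  L3: frame=0x30 idx=3 entry=0x31007 [P=1 RW=1 US=1 PS=0]
  ⇒ phys 0x314AB  [4 reads]
#2 VA=0x404C080022E (r,kernel):
  L0: frame=0x1F idx=8 entry=0x35007 [P=1 RW=1 US=1 PS=0]
  L1: frame=0x35 idx=19 entry=0x36007 [P=1 RW=1 US=1 PS=0]
  L2: frame=0x36 idx=4 entry=0x37087 [P=1 RW=1 US=1 PS=1]
  ⇒ phys 0x3722E (huge @L2)  [3 reads]
#3 VA=0x8000000DAD (r,user):
  L0: frame=0x1F idx=1 entry=0x69006 [P=0 RW=1 US=1 PS=0]
  → PAGE_NOT_PRESENT  (1 entries read)
#4 VA=0x68303018830 (r,kernel):
  L0: frame=0x1F idx=13 entry=0x39007 [P=1 RW=1 US=1 PS=0]
  L1: frame=0x39 idx=12 entry=0x3A007 [P=1 RW=1 US=1 PS=0]
  L2: frame=0x3A idx=24 entry=0x3B007 [P=1 RW=1 US=1 PS=0]
  L3: frame=0x3B idx=24 entry=0x3D007 [P=1 RW=1 US=1 PS=0]
  ⇒ phys 0x3D830  [4 reads]
#5 VA=0x802C00004B2 (r,user):
  L0: frame=0x1F idx=16 entry=0x3E007 [P=1 RW=1 US=1 PS=0]
  L1: frame=0x3E idx=11 entry=0x42087 [P=1 RW=1 US=1 PS=1]
  ⇒ phys 0x424B2 (huge @L1)  [2 reads]

TLB: [["0x68303018", "0x3D"], ["0x802C0000", "0x42"]]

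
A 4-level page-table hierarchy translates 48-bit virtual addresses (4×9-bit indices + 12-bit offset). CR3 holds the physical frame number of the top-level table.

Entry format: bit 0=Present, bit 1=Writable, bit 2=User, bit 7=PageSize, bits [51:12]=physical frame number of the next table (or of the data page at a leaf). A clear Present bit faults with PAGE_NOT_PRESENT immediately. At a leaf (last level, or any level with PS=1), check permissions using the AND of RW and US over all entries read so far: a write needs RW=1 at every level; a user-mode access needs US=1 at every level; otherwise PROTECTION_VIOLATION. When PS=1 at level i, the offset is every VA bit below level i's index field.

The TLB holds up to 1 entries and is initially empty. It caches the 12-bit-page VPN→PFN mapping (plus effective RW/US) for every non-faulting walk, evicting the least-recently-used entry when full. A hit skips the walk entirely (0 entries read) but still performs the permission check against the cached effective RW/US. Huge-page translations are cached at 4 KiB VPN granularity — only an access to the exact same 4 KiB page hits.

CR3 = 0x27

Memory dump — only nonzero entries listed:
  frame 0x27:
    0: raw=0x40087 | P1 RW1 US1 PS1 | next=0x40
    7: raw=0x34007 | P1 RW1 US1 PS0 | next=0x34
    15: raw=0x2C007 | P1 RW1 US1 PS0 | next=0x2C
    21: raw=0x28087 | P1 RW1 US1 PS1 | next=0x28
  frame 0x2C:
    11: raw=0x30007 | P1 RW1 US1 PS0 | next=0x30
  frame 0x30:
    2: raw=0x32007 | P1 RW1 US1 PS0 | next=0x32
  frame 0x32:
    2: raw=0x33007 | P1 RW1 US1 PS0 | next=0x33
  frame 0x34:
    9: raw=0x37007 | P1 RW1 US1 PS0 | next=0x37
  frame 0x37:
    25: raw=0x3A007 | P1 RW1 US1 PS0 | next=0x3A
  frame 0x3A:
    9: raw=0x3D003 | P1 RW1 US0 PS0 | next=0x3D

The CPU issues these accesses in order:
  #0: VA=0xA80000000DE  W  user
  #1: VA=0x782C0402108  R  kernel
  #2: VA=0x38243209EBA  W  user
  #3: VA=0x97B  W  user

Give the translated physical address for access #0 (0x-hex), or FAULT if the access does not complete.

Trace:
#0 VA=0xA80000000DE (w,user):
  L0 @0x27[21] → 0x28087  P=1,RW=1,US=1,PS=1
  → PA=0x280DE (huge @L0)  (1 entries read)
#1 VA=0x782C0402108 (r,kernel):
  L0 @0x27[15] → 0x2C007  P=1,RW=1,US=1,PS=0
  L1 @0x2C[11] → 0x30007  P=1,RW=1,US=1,PS=0
  L2 @0x30[2] → 0x32007  P=1,RW=1,US=1,PS=0
  L3 @0x32[2] → 0x33007  P=1,RW=1,US=1,PS=0
  → PA=0x33108  (4 entries read)
#2 VA=0x38243209EBA (w,user):
  L0 @0x27[7] → 0x34007  P=1,RW=1,US=1,PS=0
  L1 @0x34[9] → 0x37007  P=1,RW=1,US=1,PS=0
  L2 @0x37[25] → 0x3A007  P=1,RW=1,US=1,PS=0
  L3 @0x3A[9] → 0x3D003  P=1,RW=1,US=0,PS=0
  ✗ PROTECTION_VIOLATION  [4 reads]
#3 VA=0x97B (w,user):
  L0 @0x27[0] → 0x40087  P=1,RW=1,US=1,PS=1
  → PA=0x4097B (huge @L0)  (1 entries read)

Access #0 PA: 0x280DE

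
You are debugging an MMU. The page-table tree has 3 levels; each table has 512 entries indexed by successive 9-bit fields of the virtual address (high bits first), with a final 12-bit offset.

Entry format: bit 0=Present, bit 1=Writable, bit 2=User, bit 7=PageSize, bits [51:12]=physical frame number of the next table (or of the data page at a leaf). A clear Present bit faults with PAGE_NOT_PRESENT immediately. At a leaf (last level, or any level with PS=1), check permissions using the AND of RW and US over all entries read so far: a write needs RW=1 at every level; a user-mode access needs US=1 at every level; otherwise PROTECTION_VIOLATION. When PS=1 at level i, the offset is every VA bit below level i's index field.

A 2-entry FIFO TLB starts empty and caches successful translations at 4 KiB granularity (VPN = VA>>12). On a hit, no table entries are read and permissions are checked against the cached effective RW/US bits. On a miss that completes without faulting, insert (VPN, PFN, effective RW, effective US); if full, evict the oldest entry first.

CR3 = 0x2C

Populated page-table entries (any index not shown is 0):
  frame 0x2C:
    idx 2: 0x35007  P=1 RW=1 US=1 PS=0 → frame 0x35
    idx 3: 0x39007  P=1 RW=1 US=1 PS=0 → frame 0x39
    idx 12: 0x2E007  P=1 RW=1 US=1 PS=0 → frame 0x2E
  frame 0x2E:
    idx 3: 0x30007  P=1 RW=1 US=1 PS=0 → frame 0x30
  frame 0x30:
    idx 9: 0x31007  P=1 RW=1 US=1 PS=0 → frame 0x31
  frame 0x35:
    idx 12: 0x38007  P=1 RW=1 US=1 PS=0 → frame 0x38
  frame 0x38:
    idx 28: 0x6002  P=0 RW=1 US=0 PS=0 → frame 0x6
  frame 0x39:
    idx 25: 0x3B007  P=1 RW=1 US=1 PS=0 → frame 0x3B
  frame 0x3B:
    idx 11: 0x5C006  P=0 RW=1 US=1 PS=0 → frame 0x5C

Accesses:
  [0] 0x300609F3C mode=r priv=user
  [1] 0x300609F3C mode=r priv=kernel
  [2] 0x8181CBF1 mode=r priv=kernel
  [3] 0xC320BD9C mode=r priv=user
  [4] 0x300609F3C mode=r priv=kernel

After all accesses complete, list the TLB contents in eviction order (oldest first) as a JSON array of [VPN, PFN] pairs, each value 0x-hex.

Trace:
#0 VA=0x300609F3C (r,user):
  [0] read 0x2C idx=12: raw=0x2E007 flags P=1 W=1 U=1 S=0
  [1] read 0x2E idx=3: raw=0x30007 flags P=1 W=1 U=1 S=0
  [2] read 0x30 idx=9: raw=0x31007 flags P=1 W=1 U=1 S=0
  → PA=0x31F3C  (3 entries read)
#1 VA=0x300609F3C (r,kernel):
  TLB hit vpn=0x300609 → PA=0x31F3C
#2 VA=0x8181CBF1 (r,kernel):
  [0] read 0x2C idx=2: raw=0x35007 flags P=1 W=1 U=1 S=0
  [1] read 0x35 idx=12: raw=0x38007 flags P=1 W=1 U=1 S=0
  [2] read 0x38 idx=28: raw=0x6002 flags P=0 W=1 U=0 S=0
  → PAGE_NOT_PRESENT  (3 entries read)
#3 VA=0xC320BD9C (r,user):
  [0] read 0x2C idx=3: raw=0x39007 flags P=1 W=1 U=1 S=0
  [1] read 0x39 idx=25: raw=0x3B007 flags P=1 W=1 U=1 S=0
  [2] read 0x3B idx=11: raw=0x5C006 flags P=0 W=1 U=1 S=0
  → PAGE_NOT_PRESENT  (3 entries read)
#4 VA=0x300609F3C (r,kernel):
  TLB hit vpn=0x300609 → PA=0x31F3C

TLB: [["0x300609", "0x31"]]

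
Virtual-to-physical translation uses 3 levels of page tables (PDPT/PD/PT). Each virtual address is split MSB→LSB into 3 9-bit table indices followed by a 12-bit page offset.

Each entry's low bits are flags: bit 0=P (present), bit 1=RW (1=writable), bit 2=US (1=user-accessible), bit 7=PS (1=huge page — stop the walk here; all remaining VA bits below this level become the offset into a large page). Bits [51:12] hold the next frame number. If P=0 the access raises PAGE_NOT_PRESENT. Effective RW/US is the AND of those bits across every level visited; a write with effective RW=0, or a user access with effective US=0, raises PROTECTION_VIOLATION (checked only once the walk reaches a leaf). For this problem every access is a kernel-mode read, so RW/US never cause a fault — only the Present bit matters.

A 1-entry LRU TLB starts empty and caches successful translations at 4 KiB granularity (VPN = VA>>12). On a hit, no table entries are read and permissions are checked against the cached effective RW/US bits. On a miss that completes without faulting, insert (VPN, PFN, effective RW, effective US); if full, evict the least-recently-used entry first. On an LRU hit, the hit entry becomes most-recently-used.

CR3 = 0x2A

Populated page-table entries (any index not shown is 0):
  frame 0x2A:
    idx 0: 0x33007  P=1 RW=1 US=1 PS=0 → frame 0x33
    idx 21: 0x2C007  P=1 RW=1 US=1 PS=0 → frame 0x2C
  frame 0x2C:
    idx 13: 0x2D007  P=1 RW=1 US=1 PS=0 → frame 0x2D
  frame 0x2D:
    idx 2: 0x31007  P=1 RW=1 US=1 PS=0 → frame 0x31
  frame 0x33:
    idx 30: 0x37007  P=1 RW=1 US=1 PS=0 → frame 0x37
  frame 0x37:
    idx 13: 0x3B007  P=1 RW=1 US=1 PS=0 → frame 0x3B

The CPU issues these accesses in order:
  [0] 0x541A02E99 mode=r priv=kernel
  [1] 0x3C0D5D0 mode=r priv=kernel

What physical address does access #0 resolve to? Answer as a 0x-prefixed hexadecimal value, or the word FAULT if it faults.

Trace:
#0 VA=0x541A02E99 (r,kernel):
  lvl0: tbl 0x2A, slot 21 ⇒ 0x2C007 (P1/RW1/US1/PS0)
  lvl1: tbl 0x2C, slot 13 ⇒ 0x2D007 (P1/RW1/US1/PS0)
  lvl2: tbl 0x2D, slot 2 ⇒ 0x31007 (P1/RW1/US1/PS0)
  ✓ 0x31E99  — 3 lookups
#1 VA=0x3C0D5D0 (r,kernel):
  lvl0: tbl 0x2A, slot 0 ⇒ 0x33007 (P1/RW1/US1/PS0)
  lvl1: tbl 0x33, slot 30 ⇒ 0x37007 (P1/RW1/US1/PS0)
  lvl2: tbl 0x37, slot 13 ⇒ 0x3B007 (P1/RW1/US1/PS0)
  ✓ 0x3B5D0  — 3 lookups

Access #0 PA: 0x31E99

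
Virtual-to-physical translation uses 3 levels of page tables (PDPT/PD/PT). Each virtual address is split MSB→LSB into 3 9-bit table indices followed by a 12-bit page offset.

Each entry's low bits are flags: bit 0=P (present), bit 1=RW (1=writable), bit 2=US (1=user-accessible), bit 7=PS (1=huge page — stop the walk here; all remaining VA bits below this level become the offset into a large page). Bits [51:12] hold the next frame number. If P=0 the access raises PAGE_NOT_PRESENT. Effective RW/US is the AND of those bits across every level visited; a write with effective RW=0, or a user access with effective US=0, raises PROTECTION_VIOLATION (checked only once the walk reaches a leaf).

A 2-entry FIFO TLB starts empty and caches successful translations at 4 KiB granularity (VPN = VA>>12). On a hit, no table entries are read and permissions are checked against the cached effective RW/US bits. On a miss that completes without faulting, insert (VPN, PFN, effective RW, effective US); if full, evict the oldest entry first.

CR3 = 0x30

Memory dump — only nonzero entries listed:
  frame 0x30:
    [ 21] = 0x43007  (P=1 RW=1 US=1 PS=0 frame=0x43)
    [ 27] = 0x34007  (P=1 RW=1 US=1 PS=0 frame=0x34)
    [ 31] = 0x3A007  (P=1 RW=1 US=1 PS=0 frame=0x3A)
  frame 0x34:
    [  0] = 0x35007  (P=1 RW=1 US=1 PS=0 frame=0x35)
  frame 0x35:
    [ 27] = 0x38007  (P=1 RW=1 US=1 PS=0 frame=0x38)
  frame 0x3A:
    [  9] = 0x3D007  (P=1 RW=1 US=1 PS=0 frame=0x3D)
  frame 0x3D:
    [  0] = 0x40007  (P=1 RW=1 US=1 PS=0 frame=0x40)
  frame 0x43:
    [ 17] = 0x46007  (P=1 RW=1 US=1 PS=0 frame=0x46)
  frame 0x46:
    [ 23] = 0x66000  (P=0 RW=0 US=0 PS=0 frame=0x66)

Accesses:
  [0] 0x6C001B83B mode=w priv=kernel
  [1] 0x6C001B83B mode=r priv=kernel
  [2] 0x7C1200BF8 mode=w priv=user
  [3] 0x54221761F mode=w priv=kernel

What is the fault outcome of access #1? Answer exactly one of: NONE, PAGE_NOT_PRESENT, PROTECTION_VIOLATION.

Walk each access:
#0 VA=0x6C001B83B (w,kernel):
  L0: frame=0x30 idx=27 entry=0x34007 [P=1 RW=1 US=1 PS=0]
  L1: frame=0x34 idx=0 entry=0x35007 [P=1 RW=1 US=1 PS=0]
  L2: frame=0x35 idx=27 entry=0x38007 [P=1 RW=1 US=1 PS=0]
  ✓ 0x3883B  — 3 lookups
#1 VA=0x6C001B83B (r,kernel):
  TLB hit vpn=0x6C001B → PA=0x3883B
#2 VA=0x7C1200BF8 (w,user):
  L0: frame=0x30 idx=31 entry=0x3A007 [P=1 RW=1 US=1 PS=0]
  L1: frame=0x3A idx=9 entry=0x3D007 [P=1 RW=1 US=1 PS=0]
  L2: frame=0x3D idx=0 entry=0x40007 [P=1 RW=1 US=1 PS=0]
  ✓ 0x40BF8  — 3 lookups
#3 VA=0x54221761F (w,kernel):
  L0: frame=0x30 idx=21 entry=0x43007 [P=1 RW=1 US=1 PS=0]
  L1: frame=0x43 idx=17 entry=0x46007 [P=1 RW=1 US=1 PS=0]
  L2: frame=0x46 idx=23 entry=0x66000 [P=0 RW=0 US=0 PS=0]
  ⇒ fault: PAGE_NOT_PRESENT  — 3 lookups

Access #1 fault: NONE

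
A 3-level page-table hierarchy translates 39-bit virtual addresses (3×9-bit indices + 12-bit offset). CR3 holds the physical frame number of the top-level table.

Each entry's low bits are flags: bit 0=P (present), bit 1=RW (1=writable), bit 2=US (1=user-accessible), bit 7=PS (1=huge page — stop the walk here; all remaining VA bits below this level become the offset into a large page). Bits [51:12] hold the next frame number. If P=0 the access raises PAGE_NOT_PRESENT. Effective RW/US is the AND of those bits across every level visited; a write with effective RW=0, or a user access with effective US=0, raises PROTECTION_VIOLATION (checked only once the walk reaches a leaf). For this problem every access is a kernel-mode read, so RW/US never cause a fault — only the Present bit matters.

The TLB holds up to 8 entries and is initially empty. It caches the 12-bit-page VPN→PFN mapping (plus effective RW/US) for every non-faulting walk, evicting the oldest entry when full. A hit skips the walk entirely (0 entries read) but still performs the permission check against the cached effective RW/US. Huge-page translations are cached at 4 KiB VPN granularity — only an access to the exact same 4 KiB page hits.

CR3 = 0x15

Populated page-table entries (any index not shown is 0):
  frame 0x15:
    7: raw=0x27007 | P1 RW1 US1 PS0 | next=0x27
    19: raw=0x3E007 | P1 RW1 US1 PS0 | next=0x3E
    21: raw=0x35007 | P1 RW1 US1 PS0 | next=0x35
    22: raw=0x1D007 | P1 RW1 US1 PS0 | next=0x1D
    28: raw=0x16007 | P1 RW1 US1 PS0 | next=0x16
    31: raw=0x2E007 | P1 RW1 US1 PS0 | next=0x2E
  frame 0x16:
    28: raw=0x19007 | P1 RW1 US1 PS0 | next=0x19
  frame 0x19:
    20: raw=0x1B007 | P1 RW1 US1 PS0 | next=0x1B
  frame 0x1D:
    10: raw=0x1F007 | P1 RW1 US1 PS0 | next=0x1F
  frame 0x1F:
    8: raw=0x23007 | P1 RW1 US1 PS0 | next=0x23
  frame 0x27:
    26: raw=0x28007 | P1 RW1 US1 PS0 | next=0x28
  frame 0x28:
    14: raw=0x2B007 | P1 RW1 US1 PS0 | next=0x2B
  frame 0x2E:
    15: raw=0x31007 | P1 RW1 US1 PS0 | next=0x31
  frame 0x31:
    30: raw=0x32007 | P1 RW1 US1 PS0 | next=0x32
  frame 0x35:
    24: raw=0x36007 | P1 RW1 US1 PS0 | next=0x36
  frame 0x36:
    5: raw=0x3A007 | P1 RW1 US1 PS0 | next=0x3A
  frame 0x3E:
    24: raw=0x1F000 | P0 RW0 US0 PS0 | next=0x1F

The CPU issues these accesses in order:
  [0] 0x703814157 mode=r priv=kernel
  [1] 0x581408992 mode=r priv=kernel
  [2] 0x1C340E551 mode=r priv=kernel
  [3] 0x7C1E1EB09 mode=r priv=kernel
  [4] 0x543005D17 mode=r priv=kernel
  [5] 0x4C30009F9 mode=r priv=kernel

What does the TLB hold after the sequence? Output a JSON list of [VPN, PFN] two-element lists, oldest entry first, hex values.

Trace:
#0 VA=0x703814157 (r,kernel):
  L0 @0x15[28] → 0x16007  P=1,RW=1,US=1,PS=0
  L1 @0x16[28] → 0x19007  P=1,RW=1,US=1,PS=0
  L2 @0x19[20] → 0x1B007  P=1,RW=1,US=1,PS=0
  ✓ 0x1B157  — 3 lookups
#1 VA=0x581408992 (r,kernel):
  L0 @0x15[22] → 0x1D007  P=1,RW=1,US=1,PS=0
  L1 @0x1D[10] → 0x1F007  P=1,RW=1,US=1,PS=0
  L2 @0x1F[8] → 0x23007  P=1,RW=1,US=1,PS=0
  ✓ 0x23992  — 3 lookups
#2 VA=0x1C340E551 (r,kernel):
  L0 @0x15[7] → 0x27007  P=1,RW=1,US=1,PS=0
  L1 @0x27[26] → 0x28007  P=1,RW=1,US=1,PS=0
  L2 @0x28[14] → 0x2B007  P=1,RW=1,US=1,PS=0
  ✓ 0x2B551  — 3 lookups
#3 VA=0x7C1E1EB09 (r,kernel):
  L0 @0x15[31] → 0x2E007  P=1,RW=1,US=1,PS=0
  L1 @0x2E[15] → 0x31007  P=1,RW=1,US=1,PS=0
  L2 @0x31[30] → 0x32007  P=1,RW=1,US=1,PS=0
  ✓ 0x32B09  — 3 lookups
#4 VA=0x543005D17 (r,kernel):
  L0 @0x15[21] → 0x35007  P=1,RW=1,US=1,PS=0
  L1 @0x35[24] → 0x36007  P=1,RW=1,US=1,PS=0
  L2 @0x36[5] → 0x3A007  P=1,RW=1,US=1,PS=0
  ✓ 0x3AD17  — 3 lookups
#5 VA=0x4C30009F9 (r,kernel):
  L0 @0x15[19] → 0x3E007  P=1,RW=1,US=1,PS=0
  L1 @0x3E[24] → 0x1F000  P=0,RW=0,US=0,PS=0
  ✗ PAGE_NOT_PRESENT  [2 reads]

TLB: [["0x703814", "0x1B"], ["0x581408", "0x23"], ["0x1C340E", "0x2B"], ["0x7C1E1E", "0x32"], ["0x543005", "0x3A"]]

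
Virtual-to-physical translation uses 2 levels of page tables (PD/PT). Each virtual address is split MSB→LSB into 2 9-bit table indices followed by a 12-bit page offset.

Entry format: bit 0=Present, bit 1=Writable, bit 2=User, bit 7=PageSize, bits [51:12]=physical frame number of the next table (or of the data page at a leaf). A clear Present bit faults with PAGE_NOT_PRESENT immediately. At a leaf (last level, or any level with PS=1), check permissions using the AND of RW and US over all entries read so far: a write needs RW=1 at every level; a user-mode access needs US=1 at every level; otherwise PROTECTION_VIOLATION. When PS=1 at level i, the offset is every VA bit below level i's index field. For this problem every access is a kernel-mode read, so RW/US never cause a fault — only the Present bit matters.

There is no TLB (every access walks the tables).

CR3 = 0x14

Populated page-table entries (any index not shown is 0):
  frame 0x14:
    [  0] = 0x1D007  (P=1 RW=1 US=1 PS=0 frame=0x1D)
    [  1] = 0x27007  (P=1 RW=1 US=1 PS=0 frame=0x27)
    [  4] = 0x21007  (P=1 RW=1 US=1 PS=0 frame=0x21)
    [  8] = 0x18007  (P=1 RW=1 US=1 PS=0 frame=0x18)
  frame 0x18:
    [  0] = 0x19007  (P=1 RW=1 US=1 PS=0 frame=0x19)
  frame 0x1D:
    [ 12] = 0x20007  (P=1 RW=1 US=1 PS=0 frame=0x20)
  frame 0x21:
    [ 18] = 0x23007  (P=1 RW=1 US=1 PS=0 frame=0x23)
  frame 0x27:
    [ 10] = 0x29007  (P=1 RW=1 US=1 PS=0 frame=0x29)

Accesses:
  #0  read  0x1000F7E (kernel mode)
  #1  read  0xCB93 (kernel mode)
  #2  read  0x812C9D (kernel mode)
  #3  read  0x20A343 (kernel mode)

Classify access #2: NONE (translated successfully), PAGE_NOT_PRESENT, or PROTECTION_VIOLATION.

Walk each access:
#0 VA=0x1000F7E (r,kernel):
  L0: frame=0x14 idx=8 entry=0x18007 [P=1 RW=1 US=1 PS=0]
  L1: frame=0x18 idx=0 entry=0x19007 [P=1 RW=1 US=1 PS=0]
  ⇒ phys 0x19F7E  [2 reads]
#1 VA=0xCB93 (r,kernel):
  L0: frame=0x14 idx=0 entry=0x1D007 [P=1 RW=1 US=1 PS=0]
  L1: frame=0x1D idx=12 entry=0x20007 [P=1 RW=1 US=1 PS=0]
  ⇒ phys 0x20B93  [2 reads]
#2 VA=0x812C9D (r,kernel):
  L0: frame=0x14 idx=4 entry=0x21007 [P=1 RW=1 US=1 PS=0]
  L1: frame=0x21 idx=18 entry=0x23007 [P=1 RW=1 US=1 PS=0]
  ⇒ phys 0x23C9D  [2 reads]
#3 VA=0x20A343 (r,kernel):
  L0: frame=0x14 idx=1 entry=0x27007 [P=1 RW=1 US=1 PS=0]
  L1: frame=0x27 idx=10 entry=0x29007 [P=1 RW=1 US=1 PS=0]
  ⇒ phys 0x29343  [2 reads]

Access #2 fault: NONE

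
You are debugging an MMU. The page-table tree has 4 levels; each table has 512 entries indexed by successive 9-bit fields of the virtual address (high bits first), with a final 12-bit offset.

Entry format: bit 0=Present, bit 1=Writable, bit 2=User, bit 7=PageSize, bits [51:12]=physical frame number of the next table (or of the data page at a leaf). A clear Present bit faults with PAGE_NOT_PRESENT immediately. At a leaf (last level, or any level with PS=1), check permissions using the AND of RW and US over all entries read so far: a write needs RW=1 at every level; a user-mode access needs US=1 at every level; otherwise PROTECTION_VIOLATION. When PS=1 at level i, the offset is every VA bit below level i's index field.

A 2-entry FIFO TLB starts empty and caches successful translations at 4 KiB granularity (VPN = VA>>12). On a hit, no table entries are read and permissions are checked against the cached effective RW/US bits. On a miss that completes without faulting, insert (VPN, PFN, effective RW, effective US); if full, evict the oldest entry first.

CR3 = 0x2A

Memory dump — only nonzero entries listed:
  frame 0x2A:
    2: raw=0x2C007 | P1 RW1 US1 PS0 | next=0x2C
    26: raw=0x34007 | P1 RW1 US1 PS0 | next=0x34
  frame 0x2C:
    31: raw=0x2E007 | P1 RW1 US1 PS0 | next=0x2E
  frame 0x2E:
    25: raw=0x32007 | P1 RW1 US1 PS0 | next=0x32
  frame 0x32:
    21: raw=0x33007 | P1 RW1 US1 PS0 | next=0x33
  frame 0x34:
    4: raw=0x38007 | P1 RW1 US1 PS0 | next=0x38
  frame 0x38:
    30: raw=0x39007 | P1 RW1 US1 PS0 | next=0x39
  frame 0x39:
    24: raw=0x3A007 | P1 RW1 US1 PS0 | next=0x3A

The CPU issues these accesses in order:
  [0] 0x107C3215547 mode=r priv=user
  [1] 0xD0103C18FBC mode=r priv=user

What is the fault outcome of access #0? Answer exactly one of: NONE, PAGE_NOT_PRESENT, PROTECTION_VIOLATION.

Trace:
#0 VA=0x107C3215547 (r,user):
  [0] read 0x2A idx=2: raw=0x2C007 flags P=1 W=1 U=1 S=0
  [1] read 0x2C idx=31: raw=0x2E007 flags P=1 W=1 U=1 S=0
  [2] read 0x2E idx=25: raw=0x32007 flags P=1 W=1 U=1 S=0
  [3] read 0x32 idx=21: raw=0x33007 flags P=1 W=1 U=1 S=0
  ✓ 0x33547  — 4 lookups
#1 VA=0xD0103C18FBC (r,user):
  [0] read 0x2A idx=26: raw=0x34007 flags P=1 W=1 U=1 S=0
  [1] read 0x34 idx=4: raw=0x38007 flags P=1 W=1 U=1 S=0
  [2] read 0x38 idx=30: raw=0x39007 flags P=1 W=1 U=1 S=0
  [3] read 0x39 idx=24: raw=0x3A007 flags P=1 W=1 U=1 S=0
  ✓ 0x3AFBC  — 4 lookups

Access #0 fault: NONE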